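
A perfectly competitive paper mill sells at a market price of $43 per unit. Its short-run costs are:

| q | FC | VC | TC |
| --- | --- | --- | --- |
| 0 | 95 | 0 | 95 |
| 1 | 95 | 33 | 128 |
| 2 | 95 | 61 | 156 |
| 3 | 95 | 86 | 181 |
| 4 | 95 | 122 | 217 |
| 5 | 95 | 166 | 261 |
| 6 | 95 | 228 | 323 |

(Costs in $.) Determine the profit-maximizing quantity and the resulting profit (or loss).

Tabulate TR − TC: q=0: -95; q=1: -85; q=2: -70; q=3: -52; q=4: -45; q=5: -46; q=6: -65.
Profit is maximized at q = 4. AVC there is 122/4 = $30.50 ≤ P, so producing beats shutting down (which would give -$95).

q = 4; profit = -$45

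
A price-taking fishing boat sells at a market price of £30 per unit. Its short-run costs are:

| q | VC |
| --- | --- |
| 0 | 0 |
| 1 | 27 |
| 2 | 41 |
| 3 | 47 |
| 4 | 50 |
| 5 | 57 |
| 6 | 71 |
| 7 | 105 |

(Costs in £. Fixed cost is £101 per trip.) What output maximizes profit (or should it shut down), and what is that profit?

Compute π = P·q − TC at each output: q=0: -101; q=1: -98; q=2: -82; q=3: -58; q=4: -31; q=5: -8; q=6: 8; q=7: 4.
Profit is maximized at q = 6. AVC there is 71/6 = £11.83 ≤ P, so producing beats shutting down (which would give -£101).

q = 6; profit = £8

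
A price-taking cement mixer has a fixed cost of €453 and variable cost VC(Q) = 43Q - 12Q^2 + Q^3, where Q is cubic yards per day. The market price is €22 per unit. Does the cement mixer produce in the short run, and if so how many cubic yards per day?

Strip out fixed cost: VC = 43Q - 12Q^2 + Q^3. Then AVC = 43 - 12Q + Q^2 and MC = 43 - 24Q + 3Q^2.
AVC hits its minimum where MC = AVC, at Q = 6, giving min AVC = 43 - 12·6 + 6^2 = €7.
Since P = €22 ≥ min AVC = €7, price covers variable cost and the firm should produce.
Solving P = MC: 21 - 24Q + 3Q^2 = 0 ⇒ Q = 1 or 7. On the upward-sloping branch, Q* = 7.
Check: AVC at Q = 7 is €8 ≤ P, so revenue covers variable cost.
Profit = P·Q − TC = 22·7 − 509 = -€355, a loss, but smaller than the €453 fixed cost the firm would lose by shutting down.

Produce at Q = 7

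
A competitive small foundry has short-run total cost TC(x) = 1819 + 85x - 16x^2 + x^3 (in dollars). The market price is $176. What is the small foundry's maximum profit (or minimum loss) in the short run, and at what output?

AVC = 85 - 16x + x^2 has its minimum $21 at x = 8; price $176 clears that bar, so the firm operates.
MC = 85 - 32x + 3x^2. Setting P = MC and taking the root on the rising branch gives x* = 13.
TR = 176·13 = 2288. TC = 1819 + 598 = 2417. Profit = 2288 − 2417 = -$129.
Shutting down would mean losing the fixed cost of $1819, so operating at a loss of $129 is better by $1690.

Profit = -$129 at x = 13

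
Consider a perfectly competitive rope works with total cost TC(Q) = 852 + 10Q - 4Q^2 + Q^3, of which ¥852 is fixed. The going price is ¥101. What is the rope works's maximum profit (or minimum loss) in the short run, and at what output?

AVC = 10 - 4Q + Q^2; min AVC = ¥6 at Q = 2. Since P = ¥101 ≥ min AVC, the firm produces.
MC = 10 - 8Q + 3Q^2. Setting P = MC and taking the root on the rising branch gives Q* = 7.
TR = 101·7 = 707. TC = 852 + 217 = 1069. Profit = 707 − 1069 = -¥362.
That loss of ¥362 beats the ¥852 the firm would lose by shutting down; producing recovers ¥490 of fixed cost.

Profit = -¥362 at Q = 7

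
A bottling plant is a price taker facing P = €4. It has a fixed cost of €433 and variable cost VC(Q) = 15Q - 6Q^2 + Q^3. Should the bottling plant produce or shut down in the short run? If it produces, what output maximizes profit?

Shut down

From TC, MC = TC'(Q) = 15 - 12Q + 3Q^2 and AVC = VC/Q = 15 - 6Q + Q^2.
The AVC parabola has its vertex at Q = 6/2 = 3, where AVC = 15 - 6·3 + 3^2 = €6.
Since P = €4 < min AVC = €6, price fails to cover variable cost at any output.
Shutting down limits the loss to fixed cost, €433.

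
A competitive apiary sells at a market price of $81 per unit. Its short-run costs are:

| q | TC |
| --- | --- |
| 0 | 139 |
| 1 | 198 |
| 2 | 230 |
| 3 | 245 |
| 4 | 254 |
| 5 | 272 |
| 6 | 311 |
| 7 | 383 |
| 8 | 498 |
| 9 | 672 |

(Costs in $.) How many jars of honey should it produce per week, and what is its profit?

Compute π = P·q − TC at each output: q=0: -139; q=1: -117; q=2: -68; q=3: -2; q=4: 70; q=5: 133; q=6: 175; q=7: 184; q=8: 150; q=9: 57.
Profit is maximized at q = 7. AVC there is 244/7 = $34.86 ≤ P, so producing beats shutting down (which would give -$139).

q = 7; profit = $184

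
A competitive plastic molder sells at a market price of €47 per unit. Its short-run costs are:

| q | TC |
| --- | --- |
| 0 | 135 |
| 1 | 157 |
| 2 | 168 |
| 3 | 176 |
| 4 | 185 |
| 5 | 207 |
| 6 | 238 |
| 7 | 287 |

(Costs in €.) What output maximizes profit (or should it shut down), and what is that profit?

q = 6; profit = €44

Profit at each row (π = 47q − TC): q=0: -135; q=1: -110; q=2: -74; q=3: -35; q=4: 3; q=5: 28; q=6: 44; q=7: 42.
Profit is maximized at q = 6. AVC there is 103/6 = €17.17 ≤ P, so producing beats shutting down (which would give -€135).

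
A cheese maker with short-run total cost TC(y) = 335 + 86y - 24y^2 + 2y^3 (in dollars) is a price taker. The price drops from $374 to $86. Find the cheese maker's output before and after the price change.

Output falls from 12 to 8

MC = 86 - 48y + 6y^2; the shutdown threshold is min AVC = $14 (at y = 6).
At P = $374 ≥ min AVC, set P = MC on the rising branch: y = 12.
At P = $86 ≥ min AVC, set P = MC: y = 8. The firm stays open but cuts output.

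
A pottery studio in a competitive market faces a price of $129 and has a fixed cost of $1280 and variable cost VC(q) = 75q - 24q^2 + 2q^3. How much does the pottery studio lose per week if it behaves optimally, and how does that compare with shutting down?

Profit = -$308 at q = 9

AVC = 75 - 24q + 2q^2 has its minimum $3 at q = 6; price $129 clears that bar, so the firm operates.
MC = 75 - 48q + 6q^2. Setting P = MC and taking the root on the rising branch gives q* = 9.
TR = 129·9 = 1161. TC = 1280 + 189 = 1469. Profit = 1161 − 1469 = -$308.
By producing, the firm covers all variable cost plus $972 of fixed cost; shutting down would lose the full $1280.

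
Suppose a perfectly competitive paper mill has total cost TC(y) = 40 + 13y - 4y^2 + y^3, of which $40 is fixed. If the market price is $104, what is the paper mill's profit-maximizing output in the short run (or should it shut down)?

Produce at y = 7

Strip out fixed cost: VC = 13y - 4y^2 + y^3. Then AVC = 13 - 4y + y^2 and MC = 13 - 8y + 3y^2.
The AVC parabola has its vertex at y = 4/2 = 2, where AVC = 13 - 4·2 + 2^2 = $9.
Since P = $104 ≥ min AVC = $9, price covers variable cost and the firm should produce.
P = MC gives -91 - 8y + 3y^2 = 0, with roots -13/3 and 7. Take the larger (rising MC): y* = 7.
Check: AVC at y = 7 is $34 ≤ P, so revenue covers variable cost.
Profit = P·y − TC = 104·7 − 278 = $450.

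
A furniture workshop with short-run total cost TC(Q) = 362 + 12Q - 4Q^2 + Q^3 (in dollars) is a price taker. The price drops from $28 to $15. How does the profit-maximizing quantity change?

MC = 12 - 8Q + 3Q^2; the shutdown threshold is min AVC = $8 (at Q = 2).
With P = $28 above the shutdown price, P = MC gives Q = 4.
At P = $15 ≥ min AVC, set P = MC: Q = 3. The firm stays open but cuts output.

Output falls from 4 to 3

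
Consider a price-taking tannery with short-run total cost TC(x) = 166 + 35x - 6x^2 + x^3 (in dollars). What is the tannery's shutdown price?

The shutdown price is the minimum of AVC. VC = 35x - 6x^2 + x^3, so AVC = 35 - 6x + x^2.
dAVC/dx = -6 + 2x = 0 gives x = 3. min AVC = 35 - 6·3 + 3^2 = 26.
For P < $26 the firm produces nothing.

$26 per unit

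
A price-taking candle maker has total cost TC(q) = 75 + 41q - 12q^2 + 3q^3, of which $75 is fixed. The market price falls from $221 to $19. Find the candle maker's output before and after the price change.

AVC = 41 - 12q + 3q^2, minimized at q = 2 where min AVC = $29. MC = 41 - 24q + 9q^2.
With P = $221 above the shutdown price, P = MC gives q = 6.
At P = $19 < min AVC = $29, price no longer covers variable cost at any output, so the firm shuts down: q = 0.

Output falls from 6 to 0 (the firm shuts down)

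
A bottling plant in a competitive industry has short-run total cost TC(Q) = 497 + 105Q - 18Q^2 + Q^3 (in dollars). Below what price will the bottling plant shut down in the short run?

$24 per unit

Short-run supply begins at min AVC. From VC = 105Q - 18Q^2 + Q^3, AVC = 105 - 18Q + Q^2.
At the minimum of AVC, MC = AVC. MC = 105 - 36Q + 3Q^2; setting MC = AVC gives 2Q^2 - 18Q = 0, so Q = 9. min AVC = 24.
The firm shuts down for any P below $24.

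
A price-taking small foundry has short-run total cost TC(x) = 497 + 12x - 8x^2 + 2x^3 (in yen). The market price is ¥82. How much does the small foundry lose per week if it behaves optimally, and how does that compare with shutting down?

Profit = -¥197 at x = 5

AVC = 12 - 8x + 2x^2 has its minimum ¥4 at x = 2; price ¥82 clears that bar, so the firm operates.
MC = 12 - 16x + 6x^2. Setting P = MC and taking the root on the rising branch gives x* = 5.
TR = 82·5 = 410. TC = 497 + 110 = 607. Profit = 410 − 607 = -¥197.
By producing, the firm covers all variable cost plus ¥300 of fixed cost; shutting down would lose the full ¥497.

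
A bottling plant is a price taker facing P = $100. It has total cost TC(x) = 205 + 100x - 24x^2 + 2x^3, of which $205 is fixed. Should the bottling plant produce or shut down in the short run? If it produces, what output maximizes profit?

Produce at x = 8

From TC, MC = TC'(x) = 100 - 48x + 6x^2 and AVC = VC/x = 100 - 24x + 2x^2.
AVC hits its minimum where MC = AVC, at x = 6, giving min AVC = 100 - 24·6 + 2·6^2 = $28.
Because $100 ≥ $28, revenue can cover variable cost; the firm operates.
P = MC gives -48x + 6x^2 = 0, with roots 0 and 8. Take the larger (rising MC): x* = 8.
Check: AVC at x = 8 is $36 ≤ P, so revenue covers variable cost.
Profit = P·x − TC = 100·8 − 493 = $307.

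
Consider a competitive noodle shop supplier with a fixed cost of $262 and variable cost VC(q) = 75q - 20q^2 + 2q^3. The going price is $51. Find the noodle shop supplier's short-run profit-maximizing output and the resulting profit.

AVC = 75 - 20q + 2q^2; min AVC = $25 at q = 5. Since P = $51 ≥ min AVC, the firm produces.
With MC = 75 - 40q + 6q^2, P = MC on the upward-sloping part at q* = 6.
TR = 51·6 = 306. TC = 262 + 162 = 424. Profit = 306 − 424 = -$118.
That loss of $118 beats the $262 the firm would lose by shutting down; producing recovers $144 of fixed cost.

Profit = -$118 at q = 6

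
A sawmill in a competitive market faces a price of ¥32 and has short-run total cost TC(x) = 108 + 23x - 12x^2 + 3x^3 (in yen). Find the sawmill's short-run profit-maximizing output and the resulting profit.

AVC = 23 - 12x + 3x^2 has its minimum ¥11 at x = 2; price ¥32 clears that bar, so the firm operates.
MC = 23 - 24x + 9x^2. Setting P = MC and taking the root on the rising branch gives x* = 3.
TR = 32·3 = 96. TC = 108 + 42 = 150. Profit = 96 − 150 = -¥54.
Shutting down would mean losing the fixed cost of ¥108, so operating at a loss of ¥54 is better by ¥54.

Profit = -¥54 at x = 3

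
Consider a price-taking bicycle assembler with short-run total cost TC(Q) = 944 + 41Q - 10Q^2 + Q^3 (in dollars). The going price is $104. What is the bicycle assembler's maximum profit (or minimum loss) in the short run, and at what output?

AVC = 41 - 10Q + Q^2; min AVC = $16 at Q = 5. Since P = $104 ≥ min AVC, the firm produces.
MC = 41 - 20Q + 3Q^2. Setting P = MC and taking the root on the rising branch gives Q* = 9.
TR = 104·9 = 936. TC = 944 + 288 = 1232. Profit = 936 − 1232 = -$296.
By producing, the firm covers all variable cost plus $648 of fixed cost; shutting down would lose the full $944.

Profit = -$296 at Q = 9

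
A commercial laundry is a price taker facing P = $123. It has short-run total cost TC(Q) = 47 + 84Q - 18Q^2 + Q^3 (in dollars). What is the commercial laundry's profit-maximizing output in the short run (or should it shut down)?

Produce at Q = 13

Variable cost is VC = 84Q - 18Q^2 + Q^3, so AVC = VC/Q = 84 - 18Q + Q^2 and MC = dTC/dQ = 84 - 36Q + 3Q^2.
AVC is minimized where dAVC/dQ = -18 + 2Q = 0, at Q = 9; min AVC = 84 - 18·9 + 9^2 = $3.
Since P = $123 ≥ min AVC = $3, price covers variable cost and the firm should produce.
P = MC gives -39 - 36Q + 3Q^2 = 0, with roots -1 and 13. Take the larger (rising MC): Q* = 13.
Check: AVC at Q = 13 is $19 ≤ P, so revenue covers variable cost.
Profit = P·Q − TC = 123·13 − 294 = $1305.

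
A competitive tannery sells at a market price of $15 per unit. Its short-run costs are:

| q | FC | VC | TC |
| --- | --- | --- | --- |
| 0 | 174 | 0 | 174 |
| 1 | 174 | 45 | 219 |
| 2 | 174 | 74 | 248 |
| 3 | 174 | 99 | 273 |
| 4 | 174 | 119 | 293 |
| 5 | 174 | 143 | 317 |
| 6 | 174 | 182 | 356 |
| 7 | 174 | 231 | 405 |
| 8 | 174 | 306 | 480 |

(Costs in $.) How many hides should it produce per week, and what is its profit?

q = 0 (shut down); profit = -$174

Profit at each row (π = 15q − TC): q=0: -174; q=1: -204; q=2: -218; q=3: -228; q=4: -233; q=5: -242; q=6: -266; q=7: -300; q=8: -360.
Profit is highest at q = 0. Equivalently, the lowest AVC in the table is 143/5 ≈ $28.60 at q = 5, and P = $15 falls below it — price never covers variable cost, so the firm shuts down and loses only its fixed cost.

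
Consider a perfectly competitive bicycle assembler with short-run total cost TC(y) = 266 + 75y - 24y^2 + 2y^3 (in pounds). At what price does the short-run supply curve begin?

The shutdown price is the minimum of AVC. VC = 75y - 24y^2 + 2y^3, so AVC = 75 - 24y + 2y^2.
dAVC/dy = -24 + 4y = 0 gives y = 6. min AVC = 75 - 24·6 + 2·6^2 = 3.
The firm shuts down for any P below £3.

£3 per unit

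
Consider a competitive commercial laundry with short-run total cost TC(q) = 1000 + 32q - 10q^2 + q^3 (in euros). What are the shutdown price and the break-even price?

Shutdown price = €7; break-even price = €132

AVC = 32 - 10q + q^2; minimized at q = 5, giving min AVC = €7. That is the shutdown price.
ATC = 1000/q + 32 - 10q + q^2. Setting dATC/dq = −1000/q^2 − 10 + 2q = 0 gives q = 10 (since 2·10^3 − 10·10^2 = 1000).
min ATC = 1000/10 + 32 − 10·10 + 10^2 = €132. That is the break-even price.
Between these two prices the firm operates at a loss; above €132 it earns a profit.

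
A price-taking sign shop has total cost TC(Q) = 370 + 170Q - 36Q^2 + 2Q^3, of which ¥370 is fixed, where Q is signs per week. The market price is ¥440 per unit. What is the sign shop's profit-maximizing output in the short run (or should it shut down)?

From TC, MC = TC'(Q) = 170 - 72Q + 6Q^2 and AVC = VC/Q = 170 - 36Q + 2Q^2.
The AVC parabola has its vertex at Q = 36/4 = 9, where AVC = 170 - 36·9 + 2·9^2 = ¥8.
P = ¥440 exceeds min AVC = ¥8, so the firm stays open.
Solving P = MC: -270 - 72Q + 6Q^2 = 0 ⇒ Q = -3 or 15. On the upward-sloping branch, Q* = 15.
Check: AVC at Q = 15 is ¥80 ≤ P, so revenue covers variable cost.
Profit = P·Q − TC = 440·15 − 1570 = ¥5030.

Produce at Q = 15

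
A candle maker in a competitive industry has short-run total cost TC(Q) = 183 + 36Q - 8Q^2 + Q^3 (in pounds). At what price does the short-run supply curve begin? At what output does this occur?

£20 per unit, at Q = 4

Short-run supply begins at min AVC. From VC = 36Q - 8Q^2 + Q^3, AVC = 36 - 8Q + Q^2.
dAVC/dQ = -8 + 2Q = 0 gives Q = 4. min AVC = 36 - 8·4 + 4^2 = 20.
So the shutdown price is £20.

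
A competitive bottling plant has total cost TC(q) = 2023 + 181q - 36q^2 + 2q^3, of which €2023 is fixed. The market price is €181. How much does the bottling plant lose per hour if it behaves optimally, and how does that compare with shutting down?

Profit = -€295 at q = 12

AVC = 181 - 36q + 2q^2; min AVC = €19 at q = 9. Since P = €181 ≥ min AVC, the firm produces.
With MC = 181 - 72q + 6q^2, P = MC on the upward-sloping part at q* = 12.
TR = 181·12 = 2172. TC = 2023 + 444 = 2467. Profit = 2172 − 2467 = -€295.
By producing, the firm covers all variable cost plus €1728 of fixed cost; shutting down would lose the full €2023.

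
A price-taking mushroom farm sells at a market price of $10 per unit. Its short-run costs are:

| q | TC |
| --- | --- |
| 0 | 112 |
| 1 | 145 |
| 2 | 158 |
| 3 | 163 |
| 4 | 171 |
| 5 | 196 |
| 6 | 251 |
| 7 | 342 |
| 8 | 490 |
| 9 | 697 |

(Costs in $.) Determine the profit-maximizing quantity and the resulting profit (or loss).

Profit at each row (π = 10q − TC): q=0: -112; q=1: -135; q=2: -138; q=3: -133; q=4: -131; q=5: -146; q=6: -191; q=7: -272; q=8: -410; q=9: -607.
Profit is highest at q = 0. Equivalently, the lowest AVC in the table is 59/4 ≈ $14.75 at q = 4, and P = $10 falls below it — price never covers variable cost, so the firm shuts down and loses only its fixed cost.

q = 0 (shut down); profit = -$112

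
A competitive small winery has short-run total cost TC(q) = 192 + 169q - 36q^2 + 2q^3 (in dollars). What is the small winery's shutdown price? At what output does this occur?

$7 per unit, at q = 9

The firm shuts down when price falls below the minimum of average variable cost. AVC = VC/q = 169 - 36q + 2q^2.
At the minimum of AVC, MC = AVC. MC = 169 - 72q + 6q^2; setting MC = AVC gives 4q^2 - 36q = 0, so q = 9. min AVC = 7.
The firm shuts down for any P below $7.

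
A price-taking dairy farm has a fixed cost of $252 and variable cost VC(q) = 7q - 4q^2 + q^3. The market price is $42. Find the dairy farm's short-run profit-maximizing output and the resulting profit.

AVC = 7 - 4q + q^2 has its minimum $3 at q = 2; price $42 clears that bar, so the firm operates.
With MC = 7 - 8q + 3q^2, P = MC on the upward-sloping part at q* = 5.
TR = 42·5 = 210. TC = 252 + 60 = 312. Profit = 210 − 312 = -$102.
That loss of $102 beats the $252 the firm would lose by shutting down; producing recovers $150 of fixed cost.

Profit = -$102 at q = 5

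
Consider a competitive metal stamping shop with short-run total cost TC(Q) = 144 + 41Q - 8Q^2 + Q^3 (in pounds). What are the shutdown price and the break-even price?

Shutdown price = £25; break-even price = £53

AVC = 41 - 8Q + Q^2; minimized at Q = 4, giving min AVC = £25. That is the shutdown price.
ATC = 144/Q + 41 - 8Q + Q^2. Setting dATC/dQ = −144/Q^2 − 8 + 2Q = 0 gives Q = 6 (since 2·6^3 − 8·6^2 = 144).
min ATC = 144/6 + 41 − 8·6 + 6^2 = £53. That is the break-even price.
For £25 ≤ P < £53 the firm produces at a loss; below £25 it shuts down.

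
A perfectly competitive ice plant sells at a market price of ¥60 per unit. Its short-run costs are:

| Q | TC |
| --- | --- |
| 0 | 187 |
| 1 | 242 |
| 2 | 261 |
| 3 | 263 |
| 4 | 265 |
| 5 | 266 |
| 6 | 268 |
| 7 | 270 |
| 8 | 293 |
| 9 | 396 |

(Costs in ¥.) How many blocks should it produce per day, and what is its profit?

Tabulate TR − TC: Q=0: -187; Q=1: -182; Q=2: -141; Q=3: -83; Q=4: -25; Q=5: 34; Q=6: 92; Q=7: 150; Q=8: 187; Q=9: 144.
Profit is maximized at Q = 8. AVC there is 106/8 = ¥13.25 ≤ P, so producing beats shutting down (which would give -¥187).

Q = 8; profit = ¥187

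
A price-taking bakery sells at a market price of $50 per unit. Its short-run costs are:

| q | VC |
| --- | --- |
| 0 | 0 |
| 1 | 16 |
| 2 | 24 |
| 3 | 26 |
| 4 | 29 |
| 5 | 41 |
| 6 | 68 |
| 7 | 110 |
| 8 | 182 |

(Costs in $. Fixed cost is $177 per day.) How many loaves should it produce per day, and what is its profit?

Tabulate TR − TC: q=0: -177; q=1: -143; q=2: -101; q=3: -53; q=4: -6; q=5: 32; q=6: 55; q=7: 63; q=8: 41.
Profit is maximized at q = 7. AVC there is 110/7 = $15.71 ≤ P, so producing beats shutting down (which would give -$177).

q = 7; profit = $63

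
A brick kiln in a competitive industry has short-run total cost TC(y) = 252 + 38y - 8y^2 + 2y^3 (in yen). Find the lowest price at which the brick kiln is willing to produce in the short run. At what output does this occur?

¥30 per unit, at y = 2

The shutdown price is the minimum of AVC. VC = 38y - 8y^2 + 2y^3, so AVC = 38 - 8y + 2y^2.
dAVC/dy = -8 + 4y = 0 gives y = 2. min AVC = 38 - 8·2 + 2·2^2 = 30.
For P < ¥30 the firm produces nothing.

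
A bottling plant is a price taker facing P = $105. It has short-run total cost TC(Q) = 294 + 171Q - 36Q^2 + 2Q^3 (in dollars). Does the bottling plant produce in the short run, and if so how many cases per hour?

Produce at Q = 11

Variable cost is VC = 171Q - 36Q^2 + 2Q^3, so AVC = VC/Q = 171 - 36Q + 2Q^2 and MC = dTC/dQ = 171 - 72Q + 6Q^2.
The AVC parabola has its vertex at Q = 36/4 = 9, where AVC = 171 - 36·9 + 2·9^2 = $9.
Because $105 ≥ $9, revenue can cover variable cost; the firm operates.
Solving P = MC: 66 - 72Q + 6Q^2 = 0 ⇒ Q = 1 or 11. On the upward-sloping branch, Q* = 11.
Check: AVC at Q = 11 is $17 ≤ P, so revenue covers variable cost.
Profit = P·Q − TC = 105·11 − 481 = $674.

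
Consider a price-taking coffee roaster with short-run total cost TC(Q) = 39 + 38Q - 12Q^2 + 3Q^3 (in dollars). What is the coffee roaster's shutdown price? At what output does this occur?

The shutdown price is the minimum of AVC. VC = 38Q - 12Q^2 + 3Q^3, so AVC = 38 - 12Q + 3Q^2.
dAVC/dQ = -12 + 6Q = 0 gives Q = 2. min AVC = 38 - 12·2 + 3·2^2 = 26.
So the shutdown price is $26.

$26 per unit, at Q = 2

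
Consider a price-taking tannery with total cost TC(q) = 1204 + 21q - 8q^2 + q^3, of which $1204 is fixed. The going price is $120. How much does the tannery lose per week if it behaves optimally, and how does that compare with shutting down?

Profit = -$394 at q = 9

AVC = 21 - 8q + q^2; min AVC = $5 at q = 4. Since P = $120 ≥ min AVC, the firm produces.
MC = 21 - 16q + 3q^2. Setting P = MC and taking the root on the rising branch gives q* = 9.
TR = 120·9 = 1080. TC = 1204 + 270 = 1474. Profit = 1080 − 1474 = -$394.
That loss of $394 beats the $1204 the firm would lose by shutting down; producing recovers $810 of fixed cost.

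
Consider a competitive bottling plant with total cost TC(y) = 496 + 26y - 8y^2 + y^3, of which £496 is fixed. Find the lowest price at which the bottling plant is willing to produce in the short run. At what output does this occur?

£10 per unit, at y = 4

The firm shuts down when price falls below the minimum of average variable cost. AVC = VC/y = 26 - 8y + y^2.
dAVC/dy = -8 + 2y = 0 gives y = 4. min AVC = 26 - 8·4 + 4^2 = 10.
The firm shuts down for any P below £10.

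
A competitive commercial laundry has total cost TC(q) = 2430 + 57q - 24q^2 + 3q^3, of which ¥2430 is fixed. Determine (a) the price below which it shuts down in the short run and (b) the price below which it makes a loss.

AVC = 57 - 24q + 3q^2; minimized at q = 4, giving min AVC = ¥9. That is the shutdown price.
ATC = 2430/q + 57 - 24q + 3q^2. Setting dATC/dq = −2430/q^2 − 24 + 6q = 0 gives q = 9 (since 6·9^3 − 24·9^2 = 2430).
min ATC = 2430/9 + 57 − 24·9 + 3·9^2 = ¥354. That is the break-even price.
Between these two prices the firm operates at a loss; above ¥354 it earns a profit.

Shutdown price = ¥9; break-even price = ¥354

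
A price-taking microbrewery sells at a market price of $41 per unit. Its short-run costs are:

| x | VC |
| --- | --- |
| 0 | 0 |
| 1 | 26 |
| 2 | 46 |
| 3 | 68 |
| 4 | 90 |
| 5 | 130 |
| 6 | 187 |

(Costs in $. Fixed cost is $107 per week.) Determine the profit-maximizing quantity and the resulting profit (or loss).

Tabulate TR − TC: x=0: -107; x=1: -92; x=2: -71; x=3: -52; x=4: -33; x=5: -32; x=6: -48.
Profit is maximized at x = 5. AVC there is 130/5 = $26 ≤ P, so producing beats shutting down (which would give -$107).

x = 5; profit = -$32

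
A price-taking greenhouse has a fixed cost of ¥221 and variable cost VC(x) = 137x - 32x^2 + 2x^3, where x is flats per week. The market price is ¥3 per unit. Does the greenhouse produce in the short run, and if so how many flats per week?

Shut down

From TC, MC = TC'(x) = 137 - 64x + 6x^2 and AVC = VC/x = 137 - 32x + 2x^2.
The AVC parabola has its vertex at x = 32/4 = 8, where AVC = 137 - 32·8 + 2·8^2 = ¥9.
With P < min AVC (¥3 < ¥9), every unit sold adds to the loss.
Shutting down limits the loss to fixed cost, ¥221.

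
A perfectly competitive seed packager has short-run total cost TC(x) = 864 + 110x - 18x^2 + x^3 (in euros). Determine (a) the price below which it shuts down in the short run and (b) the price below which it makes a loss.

AVC = 110 - 18x + x^2; minimized at x = 9, giving min AVC = €29. That is the shutdown price.
ATC = 864/x + 110 - 18x + x^2. Setting dATC/dx = −864/x^2 − 18 + 2x = 0 gives x = 12 (since 2·12^3 − 18·12^2 = 864).
min ATC = 864/12 + 110 − 18·12 + 12^2 = €110. That is the break-even price.
For €29 ≤ P < €110 the firm produces at a loss; below €29 it shuts down.

Shutdown price = €29; break-even price = €110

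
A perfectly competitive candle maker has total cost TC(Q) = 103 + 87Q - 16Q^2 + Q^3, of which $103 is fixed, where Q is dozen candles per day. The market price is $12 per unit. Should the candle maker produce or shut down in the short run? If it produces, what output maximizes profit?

Strip out fixed cost: VC = 87Q - 16Q^2 + Q^3. Then AVC = 87 - 16Q + Q^2 and MC = 87 - 32Q + 3Q^2.
The AVC parabola has its vertex at Q = 16/2 = 8, where AVC = 87 - 16·8 + 8^2 = $23.
With P < min AVC ($12 < $23), every unit sold adds to the loss.
The firm minimizes its loss by shutting down and losing only its fixed cost of $103.

Shut down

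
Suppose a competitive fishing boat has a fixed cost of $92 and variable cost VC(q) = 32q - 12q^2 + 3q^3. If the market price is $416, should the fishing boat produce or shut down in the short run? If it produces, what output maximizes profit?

Strip out fixed cost: VC = 32q - 12q^2 + 3q^3. Then AVC = 32 - 12q + 3q^2 and MC = 32 - 24q + 9q^2.
AVC hits its minimum where MC = AVC, at q = 2, giving min AVC = 32 - 12·2 + 3·2^2 = $20.
P = $416 exceeds min AVC = $20, so the firm stays open.
Set P = MC: 416 = 32 - 24q + 9q^2 → -384 - 24q + 9q^2 = 0. The roots are q = -16/3 and q = 8; the profit-maximizing output is on the rising part of MC, so q* = 8.
Check: AVC at q = 8 is $128 ≤ P, so revenue covers variable cost.
Profit = P·q − TC = 416·8 − 1116 = $2212.

Produce at q = 8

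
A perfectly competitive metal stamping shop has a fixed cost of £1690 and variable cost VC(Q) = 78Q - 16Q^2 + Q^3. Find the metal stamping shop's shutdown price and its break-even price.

Shutdown price = min AVC. AVC = 78 - 16Q + Q^2, with vertex at Q = 8 and minimum £14.
ATC = 1690/Q + 78 - 16Q + Q^2. Setting dATC/dQ = −1690/Q^2 − 16 + 2Q = 0 gives Q = 13 (since 2·13^3 − 16·13^2 = 1690).
min ATC = 1690/13 + 78 − 16·13 + 13^2 = £169. That is the break-even price.
Between these two prices the firm operates at a loss; above £169 it earns a profit.

Shutdown price = £14; break-even price = £169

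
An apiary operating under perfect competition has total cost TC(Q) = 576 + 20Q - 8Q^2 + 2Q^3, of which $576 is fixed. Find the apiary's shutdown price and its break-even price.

Shutdown price = $12; break-even price = $140

AVC = 20 - 8Q + 2Q^2; minimized at Q = 2, giving min AVC = $12. That is the shutdown price.
ATC = 576/Q + 20 - 8Q + 2Q^2. Setting dATC/dQ = −576/Q^2 − 8 + 4Q = 0 gives Q = 6 (since 4·6^3 − 8·6^2 = 576).
min ATC = 576/6 + 20 − 8·6 + 2·6^2 = $140. That is the break-even price.
Between these two prices the firm operates at a loss; above $140 it earns a profit.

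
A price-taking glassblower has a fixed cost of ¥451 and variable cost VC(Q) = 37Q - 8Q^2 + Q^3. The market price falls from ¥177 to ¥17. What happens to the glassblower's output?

MC = 37 - 16Q + 3Q^2; the shutdown threshold is min AVC = ¥21 (at Q = 4).
With P = ¥177 above the shutdown price, P = MC gives Q = 10.
At P = ¥17 < min AVC = ¥21, price no longer covers variable cost at any output, so the firm shuts down: Q = 0.

Output falls from 10 to 0 (the firm shuts down)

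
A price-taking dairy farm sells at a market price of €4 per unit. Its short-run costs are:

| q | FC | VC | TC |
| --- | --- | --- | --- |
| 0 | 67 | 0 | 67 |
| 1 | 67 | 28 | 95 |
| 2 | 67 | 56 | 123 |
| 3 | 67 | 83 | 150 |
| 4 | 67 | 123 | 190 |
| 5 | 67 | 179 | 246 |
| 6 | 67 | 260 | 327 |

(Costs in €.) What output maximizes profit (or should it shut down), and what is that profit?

q = 0 (shut down); profit = -€67

Compute π = P·q − TC at each output: q=0: -67; q=1: -91; q=2: -115; q=3: -138; q=4: -174; q=5: -226; q=6: -303.
Profit is highest at q = 0. Equivalently, the lowest AVC in the table is 83/3 ≈ €27.67 at q = 3, and P = €4 falls below it — price never covers variable cost, so the firm shuts down and loses only its fixed cost.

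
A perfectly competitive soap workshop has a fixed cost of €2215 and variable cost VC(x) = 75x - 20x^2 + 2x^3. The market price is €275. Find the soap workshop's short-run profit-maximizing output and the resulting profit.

AVC = 75 - 20x + 2x^2; min AVC = €25 at x = 5. Since P = €275 ≥ min AVC, the firm produces.
MC = 75 - 40x + 6x^2. Setting P = MC and taking the root on the rising branch gives x* = 10.
TR = 275·10 = 2750. TC = 2215 + 750 = 2965. Profit = 2750 − 2965 = -€215.
By producing, the firm covers all variable cost plus €2000 of fixed cost; shutting down would lose the full €2215.

Profit = -€215 at x = 10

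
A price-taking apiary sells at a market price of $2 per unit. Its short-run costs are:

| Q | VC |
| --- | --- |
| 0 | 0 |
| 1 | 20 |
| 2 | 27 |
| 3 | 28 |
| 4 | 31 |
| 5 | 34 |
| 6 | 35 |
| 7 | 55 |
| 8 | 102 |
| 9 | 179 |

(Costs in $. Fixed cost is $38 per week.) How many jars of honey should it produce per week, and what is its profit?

Q = 0 (shut down); profit = -$38

Profit at each row (π = 2Q − TC): Q=0: -38; Q=1: -56; Q=2: -61; Q=3: -60; Q=4: -61; Q=5: -62; Q=6: -61; Q=7: -79; Q=8: -124; Q=9: -199.
Profit is highest at Q = 0. Equivalently, the lowest AVC in the table is 35/6 ≈ $5.83 at Q = 6, and P = $2 falls below it — price never covers variable cost, so the firm shuts down and loses only its fixed cost.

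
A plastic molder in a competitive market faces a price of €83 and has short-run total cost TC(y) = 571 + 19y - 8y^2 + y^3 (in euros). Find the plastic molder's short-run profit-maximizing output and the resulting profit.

AVC = 19 - 8y + y^2 has its minimum €3 at y = 4; price €83 clears that bar, so the firm operates.
With MC = 19 - 16y + 3y^2, P = MC on the upward-sloping part at y* = 8.
TR = 83·8 = 664. TC = 571 + 152 = 723. Profit = 664 − 723 = -€59.
That loss of €59 beats the €571 the firm would lose by shutting down; producing recovers €512 of fixed cost.

Profit = -€59 at y = 8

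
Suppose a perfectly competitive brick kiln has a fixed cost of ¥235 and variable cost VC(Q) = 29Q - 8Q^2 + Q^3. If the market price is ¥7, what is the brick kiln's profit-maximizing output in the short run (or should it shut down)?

Variable cost is VC = 29Q - 8Q^2 + Q^3, so AVC = VC/Q = 29 - 8Q + Q^2 and MC = dTC/dQ = 29 - 16Q + 3Q^2.
The AVC parabola has its vertex at Q = 8/2 = 4, where AVC = 29 - 8·4 + 4^2 = ¥13.
With P < min AVC (¥7 < ¥13), every unit sold adds to the loss.
The firm minimizes its loss by shutting down and losing only its fixed cost of ¥235.

Shut down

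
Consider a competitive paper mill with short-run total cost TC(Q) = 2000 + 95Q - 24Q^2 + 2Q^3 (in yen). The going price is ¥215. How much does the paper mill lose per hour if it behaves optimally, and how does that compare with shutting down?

Profit = -¥400 at Q = 10

AVC = 95 - 24Q + 2Q^2; min AVC = ¥23 at Q = 6. Since P = ¥215 ≥ min AVC, the firm produces.
MC = 95 - 48Q + 6Q^2. Setting P = MC and taking the root on the rising branch gives Q* = 10.
TR = 215·10 = 2150. TC = 2000 + 550 = 2550. Profit = 2150 − 2550 = -¥400.
By producing, the firm covers all variable cost plus ¥1600 of fixed cost; shutting down would lose the full ¥2000.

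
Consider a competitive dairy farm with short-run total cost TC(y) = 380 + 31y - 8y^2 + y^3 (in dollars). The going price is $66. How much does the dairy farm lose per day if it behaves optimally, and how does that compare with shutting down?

Profit = -$86 at y = 7

AVC = 31 - 8y + y^2 has its minimum $15 at y = 4; price $66 clears that bar, so the firm operates.
With MC = 31 - 16y + 3y^2, P = MC on the upward-sloping part at y* = 7.
TR = 66·7 = 462. TC = 380 + 168 = 548. Profit = 462 − 548 = -$86.
Shutting down would mean losing the fixed cost of $380, so operating at a loss of $86 is better by $294.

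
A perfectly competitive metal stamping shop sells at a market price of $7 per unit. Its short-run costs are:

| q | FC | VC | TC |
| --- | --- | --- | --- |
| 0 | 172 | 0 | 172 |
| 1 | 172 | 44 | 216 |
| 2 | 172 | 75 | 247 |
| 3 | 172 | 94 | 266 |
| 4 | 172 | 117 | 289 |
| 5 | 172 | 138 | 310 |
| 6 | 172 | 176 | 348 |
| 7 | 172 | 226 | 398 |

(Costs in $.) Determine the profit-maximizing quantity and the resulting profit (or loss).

Tabulate TR − TC: q=0: -172; q=1: -209; q=2: -233; q=3: -245; q=4: -261; q=5: -275; q=6: -306; q=7: -349.
Profit is highest at q = 0. Equivalently, the lowest AVC in the table is 138/5 ≈ $27.60 at q = 5, and P = $7 falls below it — price never covers variable cost, so the firm shuts down and loses only its fixed cost.

q = 0 (shut down); profit = -$172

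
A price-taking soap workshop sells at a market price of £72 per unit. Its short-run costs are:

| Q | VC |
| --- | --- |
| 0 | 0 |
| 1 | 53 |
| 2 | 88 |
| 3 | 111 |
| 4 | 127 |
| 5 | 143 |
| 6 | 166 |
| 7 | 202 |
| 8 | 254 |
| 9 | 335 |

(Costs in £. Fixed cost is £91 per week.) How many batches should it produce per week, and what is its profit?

Q = 8; profit = £231

Tabulate TR − TC: Q=0: -91; Q=1: -72; Q=2: -35; Q=3: 14; Q=4: 70; Q=5: 126; Q=6: 175; Q=7: 211; Q=8: 231; Q=9: 222.
Profit is maximized at Q = 8. AVC there is 254/8 = £31.75 ≤ P, so producing beats shutting down (which would give -£91).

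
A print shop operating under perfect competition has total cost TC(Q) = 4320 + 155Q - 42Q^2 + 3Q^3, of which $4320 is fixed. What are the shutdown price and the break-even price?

Shutdown price = min AVC. AVC = 155 - 42Q + 3Q^2, with vertex at Q = 7 and minimum $8.
ATC = 4320/Q + 155 - 42Q + 3Q^2. Setting dATC/dQ = −4320/Q^2 − 42 + 6Q = 0 gives Q = 12 (since 6·12^3 − 42·12^2 = 4320).
min ATC = 4320/12 + 155 − 42·12 + 3·12^2 = $443. That is the break-even price.
Between these two prices the firm operates at a loss; above $443 it earns a profit.

Shutdown price = $8; break-even price = $443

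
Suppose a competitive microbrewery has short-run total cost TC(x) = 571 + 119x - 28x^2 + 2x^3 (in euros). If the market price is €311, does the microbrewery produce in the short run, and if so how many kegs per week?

Strip out fixed cost: VC = 119x - 28x^2 + 2x^3. Then AVC = 119 - 28x + 2x^2 and MC = 119 - 56x + 6x^2.
AVC is minimized where dAVC/dx = -28 + 4x = 0, at x = 7; min AVC = 119 - 28·7 + 2·7^2 = €21.
P = €311 exceeds min AVC = €21, so the firm stays open.
P = MC gives -192 - 56x + 6x^2 = 0, with roots -8/3 and 12. Take the larger (rising MC): x* = 12.
Check: AVC at x = 12 is €71 ≤ P, so revenue covers variable cost.
Profit = P·x − TC = 311·12 − 1423 = €2309.

Produce at x = 12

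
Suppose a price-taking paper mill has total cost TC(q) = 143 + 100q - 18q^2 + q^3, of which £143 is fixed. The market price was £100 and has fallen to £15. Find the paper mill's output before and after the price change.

Output falls from 12 to 0 (the firm shuts down)

AVC = 100 - 18q + q^2, minimized at q = 9 where min AVC = £19. MC = 100 - 36q + 3q^2.
At P = £100 ≥ min AVC, set P = MC on the rising branch: q = 12.
At P = £15 < min AVC = £19, price no longer covers variable cost at any output, so the firm shuts down: q = 0.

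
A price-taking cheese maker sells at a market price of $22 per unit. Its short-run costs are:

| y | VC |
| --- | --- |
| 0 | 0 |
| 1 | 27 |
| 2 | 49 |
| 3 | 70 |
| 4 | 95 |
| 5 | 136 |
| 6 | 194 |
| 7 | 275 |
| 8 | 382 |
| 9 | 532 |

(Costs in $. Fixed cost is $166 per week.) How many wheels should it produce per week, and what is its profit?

Tabulate TR − TC: y=0: -166; y=1: -171; y=2: -171; y=3: -170; y=4: -173; y=5: -192; y=6: -228; y=7: -287; y=8: -372; y=9: -500.
Profit is highest at y = 0. Equivalently, the lowest AVC in the table is 70/3 ≈ $23.33 at y = 3, and P = $22 falls below it — price never covers variable cost, so the firm shuts down and loses only its fixed cost.

y = 0 (shut down); profit = -$166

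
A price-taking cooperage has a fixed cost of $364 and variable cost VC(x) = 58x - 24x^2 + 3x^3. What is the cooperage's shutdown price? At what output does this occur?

$10 per unit, at x = 4

The shutdown price is the minimum of AVC. VC = 58x - 24x^2 + 3x^3, so AVC = 58 - 24x + 3x^2.
At the minimum of AVC, MC = AVC. MC = 58 - 48x + 9x^2; setting MC = AVC gives 6x^2 - 24x = 0, so x = 4. min AVC = 10.
For P < $10 the firm produces nothing.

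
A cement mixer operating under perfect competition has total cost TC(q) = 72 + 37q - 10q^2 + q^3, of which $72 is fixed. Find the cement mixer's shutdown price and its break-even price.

Shutdown price = min AVC. AVC = 37 - 10q + q^2, with vertex at q = 5 and minimum $12.
ATC = 72/q + 37 - 10q + q^2. Setting dATC/dq = −72/q^2 − 10 + 2q = 0 gives q = 6 (since 2·6^3 − 10·6^2 = 72).
min ATC = 72/6 + 37 − 10·6 + 6^2 = $25. That is the break-even price.
For $12 ≤ P < $25 the firm produces at a loss; below $12 it shuts down.

Shutdown price = $12; break-even price = $25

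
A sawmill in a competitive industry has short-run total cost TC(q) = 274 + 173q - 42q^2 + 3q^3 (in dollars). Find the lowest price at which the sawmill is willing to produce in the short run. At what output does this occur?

$26 per unit, at q = 7

Short-run supply begins at min AVC. From VC = 173q - 42q^2 + 3q^3, AVC = 173 - 42q + 3q^2.
dAVC/dq = -42 + 6q = 0 gives q = 7. min AVC = 173 - 42·7 + 3·7^2 = 26.
So the shutdown price is $26.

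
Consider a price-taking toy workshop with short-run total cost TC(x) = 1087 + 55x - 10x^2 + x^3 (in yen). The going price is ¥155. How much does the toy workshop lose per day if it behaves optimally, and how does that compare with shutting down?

AVC = 55 - 10x + x^2 has its minimum ¥30 at x = 5; price ¥155 clears that bar, so the firm operates.
With MC = 55 - 20x + 3x^2, P = MC on the upward-sloping part at x* = 10.
TR = 155·10 = 1550. TC = 1087 + 550 = 1637. Profit = 1550 − 1637 = -¥87.
That loss of ¥87 beats the ¥1087 the firm would lose by shutting down; producing recovers ¥1000 of fixed cost.

Profit = -¥87 at x = 10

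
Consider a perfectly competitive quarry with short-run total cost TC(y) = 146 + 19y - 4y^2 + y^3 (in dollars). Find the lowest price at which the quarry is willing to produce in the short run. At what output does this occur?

$15 per unit, at y = 2

The firm shuts down when price falls below the minimum of average variable cost. AVC = VC/y = 19 - 4y + y^2.
dAVC/dy = -4 + 2y = 0 gives y = 2. min AVC = 19 - 4·2 + 2^2 = 15.
For P < $15 the firm produces nothing.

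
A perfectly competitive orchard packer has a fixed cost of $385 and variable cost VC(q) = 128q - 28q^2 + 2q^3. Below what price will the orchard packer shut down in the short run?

$30 per unit

The shutdown price is the minimum of AVC. VC = 128q - 28q^2 + 2q^3, so AVC = 128 - 28q + 2q^2.
dAVC/dq = -28 + 4q = 0 gives q = 7. min AVC = 128 - 28·7 + 2·7^2 = 30.
For P < $30 the firm produces nothing.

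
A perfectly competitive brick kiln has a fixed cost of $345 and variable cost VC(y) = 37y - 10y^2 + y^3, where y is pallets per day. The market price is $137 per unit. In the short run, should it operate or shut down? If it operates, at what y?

Variable cost is VC = 37y - 10y^2 + y^3, so AVC = VC/y = 37 - 10y + y^2 and MC = dTC/dy = 37 - 20y + 3y^2.
The AVC parabola has its vertex at y = 10/2 = 5, where AVC = 37 - 10·5 + 5^2 = $12.
P = $137 exceeds min AVC = $12, so the firm stays open.
P = MC gives -100 - 20y + 3y^2 = 0, with roots -10/3 and 10. Take the larger (rising MC): y* = 10.
Check: AVC at y = 10 is $37 ≤ P, so revenue covers variable cost.
Profit = P·y − TC = 137·10 − 715 = $655.

Produce at y = 10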